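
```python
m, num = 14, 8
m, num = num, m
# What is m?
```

Trace:
`m, num = 14, 8` → m = 14; num = 8
`m, num = num, m` → m = 8; num = 14
So m = 8

Answer: 8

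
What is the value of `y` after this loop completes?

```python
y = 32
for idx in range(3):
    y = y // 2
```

Halve 3 times: 32 // 2^3 = 4
`y` takes the values: 32 → 16 → 8 → 4

Answer: 4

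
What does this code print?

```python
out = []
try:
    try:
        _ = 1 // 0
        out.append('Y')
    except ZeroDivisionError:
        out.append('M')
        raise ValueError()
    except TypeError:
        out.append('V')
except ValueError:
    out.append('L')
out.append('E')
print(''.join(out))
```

Execution trace: 'M' (except ZeroDivisionError) → 'L' (outer except ValueError) → 'E' (after the try/except). Output: MLE

Answer: MLE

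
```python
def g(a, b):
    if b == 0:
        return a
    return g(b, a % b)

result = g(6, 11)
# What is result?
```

g(6, 11) -> g(11, 6) -> g(6, 5) -> g(5, 1) -> g(1, 0) -> 1

Answer: 1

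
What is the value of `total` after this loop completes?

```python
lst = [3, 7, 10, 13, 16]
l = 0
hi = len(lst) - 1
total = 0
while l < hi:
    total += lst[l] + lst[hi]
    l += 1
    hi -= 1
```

Sum of pairs from ends
`total` takes the values: 0 → 19 → 39

Answer: 39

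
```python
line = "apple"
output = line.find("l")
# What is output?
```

Trace:
`line = "apple"` → line = 'apple'
`output = line.find("l")` → output = 3
So output = 3

Answer: 3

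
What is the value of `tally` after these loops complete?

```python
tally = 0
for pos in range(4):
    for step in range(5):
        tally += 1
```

4 * 5 = 20
`tally` takes the values: 0 → 1 → 2 → 3 → 4 → 5 → 6 → 7 → 8 → 9 → 10 → 11 → 12 → 13 → 14 → 15 → 16 → 17 → 18 → 19 → 20

Answer: 20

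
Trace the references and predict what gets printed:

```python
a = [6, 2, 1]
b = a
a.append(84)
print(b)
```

Key concept: basic list aliasing.
Step by step:
`a = [6, 2, 1]` → a = [6, 2, 1]
`b = a` → b = [6, 2, 1] (same object as a)
`a.append(84)` → a = [6, 2, 1, 84] (same object as b); b = [6, 2, 1, 84] (same object as a)
`print(b)` → prints [6, 2, 1, 84]

Answer: [6, 2, 1, 84]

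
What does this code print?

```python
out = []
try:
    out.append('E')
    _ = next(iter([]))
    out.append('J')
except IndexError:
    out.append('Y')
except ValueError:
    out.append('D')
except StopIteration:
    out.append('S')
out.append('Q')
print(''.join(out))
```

Execution trace: 'E' (try body) → 'S' (except StopIteration) → 'Q' (after the try/except). Output: ESQ

Answer: ESQ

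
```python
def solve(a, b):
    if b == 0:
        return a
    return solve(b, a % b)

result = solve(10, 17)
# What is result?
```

solve(10, 17) -> solve(17, 10) -> solve(10, 7) -> solve(7, 3) -> solve(3, 1) -> solve(1, 0) -> 1

Answer: 1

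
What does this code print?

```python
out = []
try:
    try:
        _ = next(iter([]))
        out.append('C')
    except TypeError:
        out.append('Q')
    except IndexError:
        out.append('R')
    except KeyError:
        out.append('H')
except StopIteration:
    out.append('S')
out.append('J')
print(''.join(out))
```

Execution trace: 'S' (outer except StopIteration) → 'J' (after the try/except). Output: SJ

Answer: SJ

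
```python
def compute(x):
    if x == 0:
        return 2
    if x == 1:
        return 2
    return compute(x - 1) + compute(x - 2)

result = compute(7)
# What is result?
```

Build up from base cases: compute(0)=2, compute(1)=2, compute(2)=4, compute(3)=6, compute(4)=10, compute(5)=16, compute(6)=26, ..., compute(7)=42

Answer: 42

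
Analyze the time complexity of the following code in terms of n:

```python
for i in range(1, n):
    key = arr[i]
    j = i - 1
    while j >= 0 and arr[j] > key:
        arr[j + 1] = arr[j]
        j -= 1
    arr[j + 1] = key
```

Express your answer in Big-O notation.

This is Insertion sort. Time complexity: O(n²).

Answer: O(n²)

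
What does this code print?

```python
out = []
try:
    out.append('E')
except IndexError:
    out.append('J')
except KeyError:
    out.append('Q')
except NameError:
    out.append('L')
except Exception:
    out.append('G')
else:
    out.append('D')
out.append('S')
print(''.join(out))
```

Execution trace: 'E' (try body, no exception) → 'D' (else) → 'S' (after the try/except). Output: EDS

Answer: EDS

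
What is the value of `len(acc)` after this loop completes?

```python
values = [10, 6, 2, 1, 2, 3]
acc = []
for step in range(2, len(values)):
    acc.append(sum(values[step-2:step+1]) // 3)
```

Number of 3-element averages
`acc` takes the values: [] → [6] → [6, 3] → [6, 3, 1] → [6, 3, 1, 2]
So `len(acc)` = 4

Answer: 4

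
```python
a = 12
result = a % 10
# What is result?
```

Trace:
`a = 12` → a = 12
`result = a % 10` → result = 2
So result = 2

Answer: 2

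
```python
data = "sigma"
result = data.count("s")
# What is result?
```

Trace:
`data = "sigma"` → data = 'sigma'
`result = data.count("s")` → result = 1
So result = 1

Answer: 1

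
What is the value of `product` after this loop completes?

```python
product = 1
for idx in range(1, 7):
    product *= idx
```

6! = 720
`product` takes the values: 1 → 2 → 6 → 24 → 120 → 720

Answer: 720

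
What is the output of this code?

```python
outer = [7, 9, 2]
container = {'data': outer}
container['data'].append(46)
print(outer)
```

Key concept: dict holds reference to list.
Step by step:
`outer = [7, 9, 2]` → outer = [7, 9, 2]
`container = {'data': outer}` → container = {'data': [7, 9, 2]}
`container['data'].append(46)` → outer = [7, 9, 2, 46]; container = {'data': [7, 9, 2, 46]}
`print(outer)` → prints [7, 9, 2, 46]

Answer: [7, 9, 2, 46]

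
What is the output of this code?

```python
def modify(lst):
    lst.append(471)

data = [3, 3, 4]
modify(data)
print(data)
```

Key concept: function modifies passed list.
Step by step:
`data = [3, 3, 4]` → data = [3, 3, 4]
`modify(data)` → data = [3, 3, 4, 471]
`print(data)` → prints [3, 3, 4, 471]

Answer: [3, 3, 4, 471]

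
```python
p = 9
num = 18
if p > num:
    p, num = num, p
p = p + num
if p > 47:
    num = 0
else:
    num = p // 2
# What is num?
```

Trace:
`p = 9` → p = 9
`num = 18` → num = 18
`if p > num: ...` → p > num is False → no variable changes
`p = p + num` → p = 27
`if p > 47: ...` → p > 47 is False, take else branch → num = 13
So num = 13

Answer: 13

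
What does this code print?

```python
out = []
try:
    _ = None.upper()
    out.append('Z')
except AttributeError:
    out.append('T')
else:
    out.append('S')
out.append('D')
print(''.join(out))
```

Execution trace: 'T' (except AttributeError) → 'D' (after the try/except). Output: TD

Answer: TD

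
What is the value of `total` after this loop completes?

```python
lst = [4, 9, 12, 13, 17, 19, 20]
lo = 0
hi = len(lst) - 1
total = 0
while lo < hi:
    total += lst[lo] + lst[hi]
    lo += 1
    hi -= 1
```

Sum of pairs from ends
`total` takes the values: 0 → 24 → 52 → 81

Answer: 81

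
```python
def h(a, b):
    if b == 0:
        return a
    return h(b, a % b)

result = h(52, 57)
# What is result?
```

h(52, 57) -> h(57, 52) -> h(52, 5) -> h(5, 2) -> h(2, 1) -> h(1, 0) -> 1

Answer: 1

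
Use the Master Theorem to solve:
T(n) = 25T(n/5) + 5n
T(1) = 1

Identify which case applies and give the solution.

a=25, b=5, f(n)=5n. log_5(25) = 2. Since c=1 < 2, Case 1 applies: T(n) = Θ(n^log_b(a)) = O(n^2).

Answer: O(n^2) - Case 1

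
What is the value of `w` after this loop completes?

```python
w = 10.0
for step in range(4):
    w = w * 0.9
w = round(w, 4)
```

Exponential decay: 10.0 * 0.9^4
`w` takes the values: 10.0 → 9.0 → 8.1 → 7.29 → 6.561

Answer: 6.561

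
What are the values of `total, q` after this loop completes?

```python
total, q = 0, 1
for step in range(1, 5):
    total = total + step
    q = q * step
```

Sum and factorial of 1 to 4
`total, q` takes the values: (0, 1) → (1, 1) → (3, 1) → (3, 2) → (6, 2) → (6, 6) → (10, 6) → (10, 24)

Answer: 10, 24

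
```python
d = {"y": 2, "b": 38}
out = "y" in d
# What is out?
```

Trace:
`d = {"y": 2, "b": 38}` → d = {'y': 2, 'b': 38}
`out = "y" in d` → out = True
So out = True

Answer: True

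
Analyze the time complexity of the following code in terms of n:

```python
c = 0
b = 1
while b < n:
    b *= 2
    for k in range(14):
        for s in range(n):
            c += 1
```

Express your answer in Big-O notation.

Each loop level contributes: log n × 1 × n. Multiplying the contributions gives O(n log n).

Answer: O(n log n)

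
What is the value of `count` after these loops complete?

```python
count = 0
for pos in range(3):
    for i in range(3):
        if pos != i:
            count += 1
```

3² - 3 (exclude diagonal)
`count` takes the values: 0 → 1 → 2 → 3 → 4 → 5 → 6

Answer: 6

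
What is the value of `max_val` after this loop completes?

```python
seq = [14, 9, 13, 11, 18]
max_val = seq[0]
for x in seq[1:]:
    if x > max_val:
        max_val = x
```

Maximum of [14, 9, 13, 11, 18]
`max_val` takes the values: 14 → 18

Answer: 18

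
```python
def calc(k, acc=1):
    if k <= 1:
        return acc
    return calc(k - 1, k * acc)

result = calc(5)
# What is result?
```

Accumulator trace (n, acc): (5, 1) -> (4, 5) -> (3, 20) -> (2, 60) -> (1, 120) -> return 120

Answer: 120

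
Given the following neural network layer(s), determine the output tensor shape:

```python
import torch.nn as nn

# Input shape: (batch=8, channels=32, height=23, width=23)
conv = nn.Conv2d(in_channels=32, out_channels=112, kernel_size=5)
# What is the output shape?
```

Input: (8, 32, 23, 23) -> Output: (8, 112, 19, 19)

Answer: (8, 112, 19, 19)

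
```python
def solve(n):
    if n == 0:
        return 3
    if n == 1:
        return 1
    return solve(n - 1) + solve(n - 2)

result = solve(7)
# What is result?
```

Build up from base cases: solve(0)=3, solve(1)=1, solve(2)=4, solve(3)=5, solve(4)=9, solve(5)=14, solve(6)=23, ..., solve(7)=37

Answer: 37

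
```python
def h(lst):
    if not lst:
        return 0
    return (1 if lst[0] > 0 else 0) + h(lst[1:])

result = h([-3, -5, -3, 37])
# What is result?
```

Count of positive elements in [-3, -5, -3, 37] = 1

Answer: 1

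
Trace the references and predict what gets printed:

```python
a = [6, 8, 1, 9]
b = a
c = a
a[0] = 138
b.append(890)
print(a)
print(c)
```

Key concept: multiple aliases.
Step by step:
`a = [6, 8, 1, 9]` → a = [6, 8, 1, 9]
`b = a` → b = [6, 8, 1, 9] (same object as a)
`c = a` → c = [6, 8, 1, 9] (same object as a, b)
`a[0] = 138` → a = [138, 8, 1, 9] (same object as b, c); b = [138, 8, 1, 9] (same object as a, c); c = [138, 8, 1, 9] (same object as a, b)
`b.append(890)` → a = [138, 8, 1, 9, 890] (same object as b, c); b = [138, 8, 1, 9, 890] (same object as a, c); c = [138, 8, 1, 9, 890] (same object as a, b)
`print(a)` → prints [138, 8, 1, 9, 890]
`print(c)` → prints [138, 8, 1, 9, 890]

Answer:
[138, 8, 1, 9, 890]
[138, 8, 1, 9, 890]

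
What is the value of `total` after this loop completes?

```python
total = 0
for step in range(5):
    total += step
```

Sum of 0 to 4 = 10
`total` takes the values: 0 → 1 → 3 → 6 → 10

Answer: 10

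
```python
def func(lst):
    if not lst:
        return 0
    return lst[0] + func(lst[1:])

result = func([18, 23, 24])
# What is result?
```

18 + 23 + 24 + 0 = 65

Answer: 65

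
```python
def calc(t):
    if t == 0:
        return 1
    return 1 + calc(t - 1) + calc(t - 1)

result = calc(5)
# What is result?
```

calc(t) = 1 + 2·calc(t-1), calc(0)=1. Closed form: (1+1)·2^5 - 1 = 63.

Answer: 63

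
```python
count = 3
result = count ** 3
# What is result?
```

Trace:
`count = 3` → count = 3
`result = count ** 3` → result = 27
So result = 27

Answer: 27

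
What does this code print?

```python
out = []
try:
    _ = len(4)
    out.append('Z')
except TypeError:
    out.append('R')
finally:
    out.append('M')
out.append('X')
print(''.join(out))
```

Execution trace: 'R' (except TypeError) → 'M' (finally) → 'X' (after the try/except). Output: RMX

Answer: RMX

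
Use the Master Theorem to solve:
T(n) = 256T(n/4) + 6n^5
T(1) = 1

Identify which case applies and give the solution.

a=256, b=4, f(n)=6n^5. log_4(256) = 4. Since c=5 > 4 and the regularity condition holds (256(n/4)^5 = (256/4^5)n^5 with 256/4^5 < 1), Case 3 applies: T(n) = Θ(f(n)) = O(n^5).

Answer: O(n^5) - Case 3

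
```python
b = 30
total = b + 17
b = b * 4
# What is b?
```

Trace:
`b = 30` → b = 30
`total = b + 17` → total = 47
`b = b * 4` → b = 120
So b = 120

Answer: 120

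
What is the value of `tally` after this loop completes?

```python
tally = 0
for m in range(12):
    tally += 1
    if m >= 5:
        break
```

Loop breaks when m reaches 5, tally is 6
`tally` takes the values: 0 → 1 → 2 → 3 → 4 → 5 → 6

Answer: 6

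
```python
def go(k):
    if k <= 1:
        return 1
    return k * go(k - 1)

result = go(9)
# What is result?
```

go(9) = 9 * 8 * 7 * 6 * 5 * 4 * 3 * 2 * 1 = 362880

Answer: 362880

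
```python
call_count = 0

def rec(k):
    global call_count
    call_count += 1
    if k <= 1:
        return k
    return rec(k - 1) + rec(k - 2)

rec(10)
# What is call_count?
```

Calls(k) = 1 + Calls(k-1) + Calls(k-2); Calls(0)=Calls(1)=1. For k=10 this gives 177.

Answer: 177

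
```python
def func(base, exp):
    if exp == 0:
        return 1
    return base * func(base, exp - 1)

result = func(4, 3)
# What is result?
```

func(4, 3) = 4 * 4 * 4 = 64

Answer: 64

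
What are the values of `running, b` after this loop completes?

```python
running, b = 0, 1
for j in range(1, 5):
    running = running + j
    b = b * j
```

Sum and factorial of 1 to 4
`running, b` takes the values: (0, 1) → (1, 1) → (3, 1) → (3, 2) → (6, 2) → (6, 6) → (10, 6) → (10, 24)

Answer: 10, 24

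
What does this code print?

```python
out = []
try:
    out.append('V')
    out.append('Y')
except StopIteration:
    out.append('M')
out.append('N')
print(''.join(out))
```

Execution trace: 'V' (try body) → 'Y' (try body, no exception) → 'N' (after the try/except). Output: VYN

Answer: VYN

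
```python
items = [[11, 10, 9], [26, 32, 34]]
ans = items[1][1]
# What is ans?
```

Trace:
`items = [[11, 10, 9], [26, 32, 34]]` → items = [[11, 10, 9], [26, 32, 34]]
`ans = items[1][1]` → ans = 32
So ans = 32

Answer: 32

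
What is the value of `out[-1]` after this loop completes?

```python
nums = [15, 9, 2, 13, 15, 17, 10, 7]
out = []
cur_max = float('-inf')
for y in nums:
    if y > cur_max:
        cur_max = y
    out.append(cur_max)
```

Running max ends at 17
`out` takes the values: [] → [15] → [15, 15] → [15, 15, 15] → [15, 15, 15, 15] → [15, 15, 15, 15, 15] → [15, 15, 15, 15, 15, 17] → [15, 15, 15, 15, 15, 17, 17] → [15, 15, 15, 15, 15, 17, 17, 17]
So `out[-1]` = 17

Answer: 17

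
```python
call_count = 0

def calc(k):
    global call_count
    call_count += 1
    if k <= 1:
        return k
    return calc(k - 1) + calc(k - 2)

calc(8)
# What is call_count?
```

Calls(k) = 1 + Calls(k-1) + Calls(k-2); Calls(0)=Calls(1)=1. For k=8 this gives 67.

Answer: 67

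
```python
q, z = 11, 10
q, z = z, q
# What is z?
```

Trace:
`q, z = 11, 10` → q = 11; z = 10
`q, z = z, q` → q = 10; z = 11
So z = 11

Answer: 11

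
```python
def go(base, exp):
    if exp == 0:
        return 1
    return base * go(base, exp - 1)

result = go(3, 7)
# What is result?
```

go(3, 7) = 3 * 3 * 3 * 3 * 3 * 3 * 3 = 2187

Answer: 2187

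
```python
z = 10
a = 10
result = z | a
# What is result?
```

Trace:
`z = 10` → z = 10
`a = 10` → a = 10
`result = z | a` → result = 10
So result = 10

Answer: 10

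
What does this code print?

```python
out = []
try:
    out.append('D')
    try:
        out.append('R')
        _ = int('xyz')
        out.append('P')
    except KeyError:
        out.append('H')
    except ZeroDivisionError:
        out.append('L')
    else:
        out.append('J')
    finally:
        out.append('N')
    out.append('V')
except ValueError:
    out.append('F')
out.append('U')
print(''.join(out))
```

Execution trace: 'D' (try body) → 'R' (inner try body) → 'N' (inner finally) → 'F' (except ValueError) → 'U' (after the try/except). Output: DRNFU

Answer: DRNFU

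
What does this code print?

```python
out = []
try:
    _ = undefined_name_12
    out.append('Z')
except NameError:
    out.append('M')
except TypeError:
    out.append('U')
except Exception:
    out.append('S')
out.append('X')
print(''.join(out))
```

Execution trace: 'M' (except NameError) → 'X' (after the try/except). Output: MX

Answer: MX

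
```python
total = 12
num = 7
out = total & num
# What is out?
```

Trace:
`total = 12` → total = 12
`num = 7` → num = 7
`out = total & num` → out = 4
So out = 4

Answer: 4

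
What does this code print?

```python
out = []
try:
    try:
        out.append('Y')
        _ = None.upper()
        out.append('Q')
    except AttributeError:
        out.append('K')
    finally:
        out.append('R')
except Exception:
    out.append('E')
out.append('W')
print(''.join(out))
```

Execution trace: 'Y' (inner try body) → 'K' (inner except AttributeError) → 'R' (inner finally) → 'W' (after the try/except). Output: YKRW

Answer: YKRW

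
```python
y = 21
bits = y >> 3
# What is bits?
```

Trace:
`y = 21` → y = 21
`bits = y >> 3` → bits = 2
So bits = 2

Answer: 2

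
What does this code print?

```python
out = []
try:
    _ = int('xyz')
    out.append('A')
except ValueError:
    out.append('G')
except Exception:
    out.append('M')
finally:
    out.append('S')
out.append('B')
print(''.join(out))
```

Execution trace: 'G' (except ValueError) → 'S' (finally) → 'B' (after the try/except). Output: GSB

Answer: GSB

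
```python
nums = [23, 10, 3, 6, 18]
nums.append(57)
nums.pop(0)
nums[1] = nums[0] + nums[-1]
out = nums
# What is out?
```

Trace:
`nums = [23, 10, 3, 6, 18]` → nums = [23, 10, 3, 6, 18]
`nums.append(57)` → nums = [23, 10, 3, 6, 18, 57]
`nums.pop(0)` → nums = [10, 3, 6, 18, 57]
`nums[1] = nums[0] + nums[-1]` → nums = [10, 67, 6, 18, 57]
`out = nums` → out = [10, 67, 6, 18, 57]
So out = [10, 67, 6, 18, 57]

Answer: [10, 67, 6, 18, 57]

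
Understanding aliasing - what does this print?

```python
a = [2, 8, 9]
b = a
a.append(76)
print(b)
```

Key concept: basic list aliasing.
Step by step:
`a = [2, 8, 9]` → a = [2, 8, 9]
`b = a` → b = [2, 8, 9] (same object as a)
`a.append(76)` → a = [2, 8, 9, 76] (same object as b); b = [2, 8, 9, 76] (same object as a)
`print(b)` → prints [2, 8, 9, 76]

Answer: [2, 8, 9, 76]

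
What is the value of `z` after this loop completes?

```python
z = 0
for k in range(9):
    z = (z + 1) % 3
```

Increment mod 3, 9 times = 0
`z` takes the values: 0 → 1 → 2 → 0 → 1 → 2 → 0 → 1 → 2 → 0

Answer: 0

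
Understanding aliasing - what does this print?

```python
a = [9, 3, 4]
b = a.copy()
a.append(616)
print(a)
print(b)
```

Key concept: list.copy() creates independent copy.
Step by step:
`a = [9, 3, 4]` → a = [9, 3, 4]
`b = a.copy()` → b = [9, 3, 4]
`a.append(616)` → a = [9, 3, 4, 616]
`print(a)` → prints [9, 3, 4, 616]
`print(b)` → prints [9, 3, 4]

Answer:
[9, 3, 4, 616]
[9, 3, 4]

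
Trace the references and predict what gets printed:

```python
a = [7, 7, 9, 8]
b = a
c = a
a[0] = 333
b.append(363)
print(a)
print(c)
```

Key concept: multiple aliases.
Step by step:
`a = [7, 7, 9, 8]` → a = [7, 7, 9, 8]
`b = a` → b = [7, 7, 9, 8] (same object as a)
`c = a` → c = [7, 7, 9, 8] (same object as a, b)
`a[0] = 333` → a = [333, 7, 9, 8] (same object as b, c); b = [333, 7, 9, 8] (same object as a, c); c = [333, 7, 9, 8] (same object as a, b)
`b.append(363)` → a = [333, 7, 9, 8, 363] (same object as b, c); b = [333, 7, 9, 8, 363] (same object as a, c); c = [333, 7, 9, 8, 363] (same object as a, b)
`print(a)` → prints [333, 7, 9, 8, 363]
`print(c)` → prints [333, 7, 9, 8, 363]

Answer:
[333, 7, 9, 8, 363]
[333, 7, 9, 8, 363]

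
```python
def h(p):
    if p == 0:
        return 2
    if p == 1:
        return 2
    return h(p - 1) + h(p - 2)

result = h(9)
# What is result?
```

Build up from base cases: h(0)=2, h(1)=2, h(2)=4, h(3)=6, h(4)=10, h(5)=16, h(6)=26, ..., h(9)=110

Answer: 110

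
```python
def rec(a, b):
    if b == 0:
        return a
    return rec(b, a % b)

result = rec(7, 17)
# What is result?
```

rec(7, 17) -> rec(17, 7) -> rec(7, 3) -> rec(3, 1) -> rec(1, 0) -> 1

Answer: 1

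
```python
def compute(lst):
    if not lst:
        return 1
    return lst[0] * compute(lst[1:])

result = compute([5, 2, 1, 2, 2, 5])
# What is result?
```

Product over [5, 2, 1, 2, 2, 5] = 5 * 2 * 1 * 2 * 2 * 5 = 200

Answer: 200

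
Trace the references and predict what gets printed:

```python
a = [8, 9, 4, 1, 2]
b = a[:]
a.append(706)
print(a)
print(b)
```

Key concept: slice [:] creates copy.
Step by step:
`a = [8, 9, 4, 1, 2]` → a = [8, 9, 4, 1, 2]
`b = a[:]` → b = [8, 9, 4, 1, 2]
`a.append(706)` → a = [8, 9, 4, 1, 2, 706]
`print(a)` → prints [8, 9, 4, 1, 2, 706]
`print(b)` → prints [8, 9, 4, 1, 2]

Answer:
[8, 9, 4, 1, 2, 706]
[8, 9, 4, 1, 2]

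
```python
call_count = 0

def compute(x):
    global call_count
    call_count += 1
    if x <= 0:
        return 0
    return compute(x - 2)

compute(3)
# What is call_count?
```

Linear recursion stepping by 2: 3 calls from x=3 down to ≤0.

Answer: 3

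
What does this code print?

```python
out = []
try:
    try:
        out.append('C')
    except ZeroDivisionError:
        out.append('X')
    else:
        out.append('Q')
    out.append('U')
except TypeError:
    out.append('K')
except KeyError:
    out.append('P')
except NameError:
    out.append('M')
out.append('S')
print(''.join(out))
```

Execution trace: 'C' (inner try body, no exception) → 'Q' (inner else) → 'U' (try body, no exception) → 'S' (after the try/except). Output: CQUS

Answer: CQUS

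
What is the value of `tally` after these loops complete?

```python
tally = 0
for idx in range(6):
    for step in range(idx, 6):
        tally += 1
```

Upper triangle: 6 + 5 + ... + 1
`tally` takes the values: 0 → 1 → 2 → 3 → 4 → 5 → 6 → 7 → 8 → 9 → 10 → 11 → 12 → 13 → 14 → 15 → 16 → 17 → 18 → 19 → 20 → 21

Answer: 21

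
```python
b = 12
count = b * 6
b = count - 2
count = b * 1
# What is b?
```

Trace:
`b = 12` → b = 12
`count = b * 6` → count = 72
`b = count - 2` → b = 70
`count = b * 1` → count = 70
So b = 70

Answer: 70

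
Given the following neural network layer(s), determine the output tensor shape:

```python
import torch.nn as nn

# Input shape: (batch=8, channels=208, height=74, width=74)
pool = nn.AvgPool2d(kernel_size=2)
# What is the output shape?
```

Input: (8, 208, 74, 74) -> Output: (8, 208, 37, 37)

Answer: (8, 208, 37, 37)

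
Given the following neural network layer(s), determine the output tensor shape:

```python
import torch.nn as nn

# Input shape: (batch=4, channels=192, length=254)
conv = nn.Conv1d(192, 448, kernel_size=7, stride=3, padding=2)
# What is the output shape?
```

Input: (4, 192, 254) -> Output: (4, 448, 84)

Answer: (4, 448, 84)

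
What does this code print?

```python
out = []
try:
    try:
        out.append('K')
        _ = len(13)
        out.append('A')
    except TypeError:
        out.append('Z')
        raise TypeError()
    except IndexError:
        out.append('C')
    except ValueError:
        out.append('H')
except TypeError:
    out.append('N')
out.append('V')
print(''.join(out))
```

Execution trace: 'K' (inner try body) → 'Z' (inner except TypeError) → 'N' (outer except TypeError) → 'V' (after the try/except). Output: KZNV

Answer: KZNV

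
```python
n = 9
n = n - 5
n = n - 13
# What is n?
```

Trace:
`n = 9` → n = 9
`n = n - 5` → n = 4
`n = n - 13` → n = -9
So n = -9

Answer: -9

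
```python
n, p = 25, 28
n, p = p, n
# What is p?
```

Trace:
`n, p = 25, 28` → n = 25; p = 28
`n, p = p, n` → n = 28; p = 25
So p = 25

Answer: 25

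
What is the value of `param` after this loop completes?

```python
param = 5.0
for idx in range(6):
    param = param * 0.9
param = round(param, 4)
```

Exponential decay: 5.0 * 0.9^6
`param` takes the values: 5.0 → 4.5 → 4.05 → 3.645 → 3.2805 → 2.95245 → 2.657205 → 2.6572

Answer: 2.6572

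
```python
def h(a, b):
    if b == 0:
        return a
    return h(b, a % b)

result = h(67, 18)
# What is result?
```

h(67, 18) -> h(18, 13) -> h(13, 5) -> h(5, 3) -> h(3, 2) -> h(2, 1) -> h(1, 0) -> 1

Answer: 1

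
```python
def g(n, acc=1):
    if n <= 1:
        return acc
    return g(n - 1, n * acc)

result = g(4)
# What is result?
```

Accumulator trace (n, acc): (4, 1) -> (3, 4) -> (2, 12) -> (1, 24) -> return 24

Answer: 24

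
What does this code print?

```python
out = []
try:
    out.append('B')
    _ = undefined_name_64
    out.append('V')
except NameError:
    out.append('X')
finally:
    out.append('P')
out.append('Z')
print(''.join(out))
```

Execution trace: 'B' (try body) → 'X' (except NameError) → 'P' (finally) → 'Z' (after the try/except). Output: BXPZ

Answer: BXPZ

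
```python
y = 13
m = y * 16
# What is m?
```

Trace:
`y = 13` → y = 13
`m = y * 16` → m = 208
So m = 208

Answer: 208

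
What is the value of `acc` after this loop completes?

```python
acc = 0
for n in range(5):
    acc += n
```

Sum of 0 to 4 = 10
`acc` takes the values: 0 → 1 → 3 → 6 → 10

Answer: 10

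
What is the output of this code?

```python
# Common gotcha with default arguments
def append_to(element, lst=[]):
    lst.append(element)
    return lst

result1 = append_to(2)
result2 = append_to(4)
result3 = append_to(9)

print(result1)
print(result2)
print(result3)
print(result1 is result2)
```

Key concept: mutable default argument gotcha.
Step by step:
`result1 = append_to(2)` → result1 = [2]
`result2 = append_to(4)` → result1 = [2, 4] (same object as result2); result2 = [2, 4] (same object as result1)
`result3 = append_to(9)` → result1 = [2, 4, 9] (same object as result2, result3); result2 = [2, 4, 9] (same object as result1, result3); result3 = [2, 4, 9] (same object as result1, result2)
`print(result1)` → prints [2, 4, 9]
`print(result2)` → prints [2, 4, 9]
`print(result3)` → prints [2, 4, 9]
`print(result1 is result2)` → prints True

Answer:
[2, 4, 9]
[2, 4, 9]
[2, 4, 9]
True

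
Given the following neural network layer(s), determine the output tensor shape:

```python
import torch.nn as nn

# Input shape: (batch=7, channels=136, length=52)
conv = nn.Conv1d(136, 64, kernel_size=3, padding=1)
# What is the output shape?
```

Input: (7, 136, 52) -> Output: (7, 64, 52)

Answer: (7, 64, 52)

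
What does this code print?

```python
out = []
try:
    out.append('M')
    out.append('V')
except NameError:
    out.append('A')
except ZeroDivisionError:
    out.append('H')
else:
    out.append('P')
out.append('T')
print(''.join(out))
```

Execution trace: 'M' (try body) → 'V' (try body, no exception) → 'P' (else) → 'T' (after the try/except). Output: MVPT

Answer: MVPT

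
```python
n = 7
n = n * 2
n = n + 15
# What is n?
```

Trace:
`n = 7` → n = 7
`n = n * 2` → n = 14
`n = n + 15` → n = 29
So n = 29

Answer: 29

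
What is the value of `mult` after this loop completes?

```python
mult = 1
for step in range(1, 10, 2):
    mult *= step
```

Product of 1, 3, 5, ... up to 9
`mult` takes the values: 1 → 3 → 15 → 105 → 945

Answer: 945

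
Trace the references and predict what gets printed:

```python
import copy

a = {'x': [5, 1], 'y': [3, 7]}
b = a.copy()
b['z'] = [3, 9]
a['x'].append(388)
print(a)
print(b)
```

Key concept: shallow copy of dict with mutable values.
Step by step:
`a = {'x': [5, 1], 'y': [3, 7]}` → a = {'x': [5, 1], 'y': [3, 7]}
`b = a.copy()` → b = {'x': [5, 1], 'y': [3, 7]}
`b['z'] = [3, 9]` → b = {'x': [5, 1], 'y': [3, 7], 'z': [3, 9]}
`a['x'].append(388)` → a = {'x': [5, 1, 388], 'y': [3, 7]}; b = {'x': [5, 1, 388], 'y': [3, 7], 'z': [3, 9]}
`print(a)` → prints {'x': [5, 1, 388], 'y': [3, 7]}
`print(b)` → prints {'x': [5, 1, 388], 'y': [3, 7], 'z': [3, 9]}

Answer:
{'x': [5, 1, 388], 'y': [3, 7]}
{'x': [5, 1, 388], 'y': [3, 7], 'z': [3, 9]}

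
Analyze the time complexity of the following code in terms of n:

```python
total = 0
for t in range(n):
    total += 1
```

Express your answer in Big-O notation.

Each loop level contributes: n. Multiplying the contributions gives O(n).

Answer: O(n)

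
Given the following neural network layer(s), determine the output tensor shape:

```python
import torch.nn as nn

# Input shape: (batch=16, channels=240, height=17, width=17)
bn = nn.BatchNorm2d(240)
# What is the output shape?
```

Input: (16, 240, 17, 17) -> Output: (16, 240, 17, 17)

Answer: (16, 240, 17, 17)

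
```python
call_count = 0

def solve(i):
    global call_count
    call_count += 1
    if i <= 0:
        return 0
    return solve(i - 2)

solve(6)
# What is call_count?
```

Linear recursion stepping by 2: 4 calls from i=6 down to ≤0.

Answer: 4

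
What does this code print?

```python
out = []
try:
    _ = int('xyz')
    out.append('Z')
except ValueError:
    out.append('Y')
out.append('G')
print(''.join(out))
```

Execution trace: 'Y' (except ValueError) → 'G' (after the try/except). Output: YG

Answer: YG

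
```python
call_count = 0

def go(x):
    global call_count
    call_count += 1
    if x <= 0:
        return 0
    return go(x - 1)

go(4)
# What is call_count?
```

Linear recursion stepping by 1: 5 calls from x=4 down to ≤0.

Answer: 5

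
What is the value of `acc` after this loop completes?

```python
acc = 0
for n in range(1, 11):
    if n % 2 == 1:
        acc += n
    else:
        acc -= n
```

Add odd, subtract even
`acc` takes the values: 0 → 1 → -1 → 2 → -2 → 3 → -3 → 4 → -4 → 5 → -5

Answer: -5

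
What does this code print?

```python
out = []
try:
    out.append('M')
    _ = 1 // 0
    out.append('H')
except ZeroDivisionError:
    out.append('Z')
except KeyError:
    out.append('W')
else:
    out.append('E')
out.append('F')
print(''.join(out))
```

Execution trace: 'M' (try body) → 'Z' (except ZeroDivisionError) → 'F' (after the try/except). Output: MZF

Answer: MZF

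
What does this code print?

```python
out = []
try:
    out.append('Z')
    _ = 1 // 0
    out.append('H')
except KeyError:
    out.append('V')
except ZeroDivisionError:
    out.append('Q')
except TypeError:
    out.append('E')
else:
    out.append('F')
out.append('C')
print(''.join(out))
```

Execution trace: 'Z' (try body) → 'Q' (except ZeroDivisionError) → 'C' (after the try/except). Output: ZQC

Answer: ZQC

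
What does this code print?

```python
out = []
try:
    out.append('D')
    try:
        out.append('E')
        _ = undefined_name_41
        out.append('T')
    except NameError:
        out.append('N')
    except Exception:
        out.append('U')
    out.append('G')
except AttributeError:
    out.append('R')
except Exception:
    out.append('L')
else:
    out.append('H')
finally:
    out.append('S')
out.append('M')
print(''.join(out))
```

Execution trace: 'D' (try body) → 'E' (inner try body) → 'N' (inner except NameError) → 'G' (try body, no exception) → 'H' (else) → 'S' (finally) → 'M' (after the try/except). Output: DENGHSM

Answer: DENGHSM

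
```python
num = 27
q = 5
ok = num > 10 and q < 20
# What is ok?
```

Trace:
`num = 27` → num = 27
`q = 5` → q = 5
`ok = num > 10 and q < 20` → ok = True
So ok = True

Answer: True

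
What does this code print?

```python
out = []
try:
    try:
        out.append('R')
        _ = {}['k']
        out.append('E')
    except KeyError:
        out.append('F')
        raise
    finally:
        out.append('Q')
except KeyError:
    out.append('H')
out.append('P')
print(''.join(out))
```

Execution trace: 'R' (inner try body) → 'F' (inner except KeyError) → 'Q' (inner finally) → 'H' (outer except KeyError) → 'P' (after the try/except). Output: RFQHP

Answer: RFQHP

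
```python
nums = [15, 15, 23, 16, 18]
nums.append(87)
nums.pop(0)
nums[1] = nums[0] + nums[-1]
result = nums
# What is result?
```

Trace:
`nums = [15, 15, 23, 16, 18]` → nums = [15, 15, 23, 16, 18]
`nums.append(87)` → nums = [15, 15, 23, 16, 18, 87]
`nums.pop(0)` → nums = [15, 23, 16, 18, 87]
`nums[1] = nums[0] + nums[-1]` → nums = [15, 102, 16, 18, 87]
`result = nums` → result = [15, 102, 16, 18, 87]
So result = [15, 102, 16, 18, 87]

Answer: [15, 102, 16, 18, 87]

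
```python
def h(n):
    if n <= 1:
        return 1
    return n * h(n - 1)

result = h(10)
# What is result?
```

h(10) = 10 * 9 * 8 * 7 * 6 * 5 * 4 * 3 * 2 * 1 = 3628800

Answer: 3628800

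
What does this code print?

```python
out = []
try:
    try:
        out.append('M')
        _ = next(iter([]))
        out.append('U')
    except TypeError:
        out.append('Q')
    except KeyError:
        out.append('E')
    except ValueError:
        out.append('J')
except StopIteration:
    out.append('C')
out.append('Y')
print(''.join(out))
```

Execution trace: 'M' (try body) → 'C' (outer except StopIteration) → 'Y' (after the try/except). Output: MCY

Answer: MCY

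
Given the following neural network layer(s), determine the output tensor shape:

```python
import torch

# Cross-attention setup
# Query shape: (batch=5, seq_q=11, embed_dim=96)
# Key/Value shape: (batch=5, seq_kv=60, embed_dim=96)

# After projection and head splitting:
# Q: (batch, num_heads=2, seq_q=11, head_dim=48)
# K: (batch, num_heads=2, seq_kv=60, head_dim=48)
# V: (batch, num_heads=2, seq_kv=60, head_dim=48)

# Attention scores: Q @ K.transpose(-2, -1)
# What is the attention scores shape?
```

Input: (5, 11, 96) -> Output: (5, 2, 11, 60)

Answer: (5, 2, 11, 60)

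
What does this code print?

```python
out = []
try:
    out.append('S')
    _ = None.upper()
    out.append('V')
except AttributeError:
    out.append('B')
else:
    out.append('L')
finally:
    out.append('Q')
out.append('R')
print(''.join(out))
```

Execution trace: 'S' (try body) → 'B' (except AttributeError) → 'Q' (finally) → 'R' (after the try/except). Output: SBQR

Answer: SBQR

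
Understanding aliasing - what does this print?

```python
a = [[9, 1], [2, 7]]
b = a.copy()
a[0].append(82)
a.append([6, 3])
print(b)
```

Key concept: shallow copy with nested lists.
Step by step:
`a = [[9, 1], [2, 7]]` → a = [[9, 1], [2, 7]]
`b = a.copy()` → b = [[9, 1], [2, 7]]
`a[0].append(82)` → a = [[9, 1, 82], [2, 7]]; b = [[9, 1, 82], [2, 7]]
`a.append([6, 3])` → a = [[9, 1, 82], [2, 7], [6, 3]]
`print(b)` → prints [[9, 1, 82], [2, 7]]

Answer: [[9, 1, 82], [2, 7]]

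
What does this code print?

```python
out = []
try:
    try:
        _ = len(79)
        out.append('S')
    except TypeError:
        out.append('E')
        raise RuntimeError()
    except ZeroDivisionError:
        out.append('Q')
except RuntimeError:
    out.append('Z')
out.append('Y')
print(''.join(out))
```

Execution trace: 'E' (inner except TypeError) → 'Z' (outer except RuntimeError) → 'Y' (after the try/except). Output: EZY

Answer: EZY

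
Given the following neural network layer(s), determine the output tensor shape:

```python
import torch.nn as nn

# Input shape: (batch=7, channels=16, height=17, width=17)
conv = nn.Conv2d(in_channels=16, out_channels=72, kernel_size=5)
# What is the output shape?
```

Input: (7, 16, 17, 17) -> Output: (7, 72, 13, 13)

Answer: (7, 72, 13, 13)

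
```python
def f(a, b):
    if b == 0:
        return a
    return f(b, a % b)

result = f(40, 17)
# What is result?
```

f(40, 17) -> f(17, 6) -> f(6, 5) -> f(5, 1) -> f(1, 0) -> 1

Answer: 1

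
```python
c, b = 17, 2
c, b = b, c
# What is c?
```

Trace:
`c, b = 17, 2` → c = 17; b = 2
`c, b = b, c` → c = 2; b = 17
So c = 2

Answer: 2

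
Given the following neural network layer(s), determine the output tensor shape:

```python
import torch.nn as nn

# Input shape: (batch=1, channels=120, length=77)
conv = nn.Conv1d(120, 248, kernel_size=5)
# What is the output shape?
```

Input: (1, 120, 77) -> Output: (1, 248, 73)

Answer: (1, 248, 73)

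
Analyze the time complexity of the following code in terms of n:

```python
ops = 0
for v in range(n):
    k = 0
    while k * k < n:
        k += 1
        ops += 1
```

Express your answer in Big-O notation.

Each loop level contributes: n × √n. Multiplying the contributions gives O(n√n).

Answer: O(n√n)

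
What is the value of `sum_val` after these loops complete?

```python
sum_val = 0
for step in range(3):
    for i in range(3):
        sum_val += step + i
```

Sum of all step+i for step,i in 3x3
`sum_val` takes the values: 0 → 1 → 3 → 4 → 6 → 9 → 11 → 14 → 18

Answer: 18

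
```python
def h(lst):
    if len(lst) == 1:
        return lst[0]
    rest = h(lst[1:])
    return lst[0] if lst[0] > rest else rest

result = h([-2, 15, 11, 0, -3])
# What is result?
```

Recursive max over [-2, 15, 11, 0, -3] = 15

Answer: 15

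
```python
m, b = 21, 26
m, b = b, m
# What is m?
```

Trace:
`m, b = 21, 26` → m = 21; b = 26
`m, b = b, m` → m = 26; b = 21
So m = 26

Answer: 26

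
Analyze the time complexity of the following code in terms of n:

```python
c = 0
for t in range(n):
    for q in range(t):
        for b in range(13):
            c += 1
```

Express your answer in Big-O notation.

Each loop level contributes: n × n × 1. Multiplying the contributions gives O(n^2).

Answer: O(n^2)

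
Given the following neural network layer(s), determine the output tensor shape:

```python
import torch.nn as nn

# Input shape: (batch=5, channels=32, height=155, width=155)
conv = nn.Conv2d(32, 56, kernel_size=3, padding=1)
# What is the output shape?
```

Input: (5, 32, 155, 155) -> Output: (5, 56, 155, 155)

Answer: (5, 56, 155, 155)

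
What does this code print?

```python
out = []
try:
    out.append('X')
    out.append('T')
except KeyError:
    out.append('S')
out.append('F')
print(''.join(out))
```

Execution trace: 'X' (try body) → 'T' (try body, no exception) → 'F' (after the try/except). Output: XTF

Answer: XTF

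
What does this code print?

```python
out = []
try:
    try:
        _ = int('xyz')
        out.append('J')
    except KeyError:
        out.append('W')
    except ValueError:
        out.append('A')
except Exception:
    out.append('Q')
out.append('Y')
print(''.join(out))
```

Execution trace: 'A' (inner except ValueError) → 'Y' (after the try/except). Output: AY

Answer: AY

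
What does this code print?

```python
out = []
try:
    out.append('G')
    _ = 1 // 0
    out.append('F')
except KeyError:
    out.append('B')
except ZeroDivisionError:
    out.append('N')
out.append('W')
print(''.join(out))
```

Execution trace: 'G' (try body) → 'N' (except ZeroDivisionError) → 'W' (after the try/except). Output: GNW

Answer: GNW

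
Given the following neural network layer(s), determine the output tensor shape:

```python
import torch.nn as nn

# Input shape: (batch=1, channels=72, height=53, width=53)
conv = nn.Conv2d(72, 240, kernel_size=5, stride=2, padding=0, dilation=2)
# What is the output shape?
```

Input: (1, 72, 53, 53) -> Output: (1, 240, 23, 23)

Answer: (1, 240, 23, 23)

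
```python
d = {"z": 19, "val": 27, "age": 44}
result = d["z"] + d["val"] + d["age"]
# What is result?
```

Trace:
`d = {"z": 19, "val": 27, "age": 44}` → d = {'z': 19, 'val': 27, 'age': 44}
`result = d["z"] + d["val"] + d["age"]` → result = 90
So result = 90

Answer: 90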